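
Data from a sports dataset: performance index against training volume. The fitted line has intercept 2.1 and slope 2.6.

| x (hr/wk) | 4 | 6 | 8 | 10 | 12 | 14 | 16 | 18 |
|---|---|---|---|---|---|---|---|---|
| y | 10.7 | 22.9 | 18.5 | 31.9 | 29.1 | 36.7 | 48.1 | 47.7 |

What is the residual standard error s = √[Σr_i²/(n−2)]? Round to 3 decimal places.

x=4: ŷ = 2.1 + 2.6·4 = 12.5; r = 10.7 − 12.5 = -1.8
x=6: ŷ = 2.1 + 2.6·6 = 17.7; r = 22.9 − 17.7 = 5.2
x=8: ŷ = 2.1 + 2.6·8 = 22.9; r = 18.5 − 22.9 = -4.4
x=10: ŷ = 2.1 + 2.6·10 = 28.1; r = 31.9 − 28.1 = 3.8
x=12: ŷ = 2.1 + 2.6·12 = 33.3; r = 29.1 − 33.3 = -4.2
x=14: ŷ = 2.1 + 2.6·14 = 38.5; r = 36.7 − 38.5 = -1.8
x=16: ŷ = 2.1 + 2.6·16 = 43.7; r = 48.1 − 43.7 = 4.4
x=18: ŷ = 2.1 + 2.6·18 = 48.9; r = 47.7 − 48.9 = -1.2
SSE = 3.24 + 27.04 + 19.36 + 14.44 + 17.64 + 3.24 + 19.36 + 1.44 = 105.76
s = √(105.76/6) = √17.6267 ≈ 4.198

s = 4.198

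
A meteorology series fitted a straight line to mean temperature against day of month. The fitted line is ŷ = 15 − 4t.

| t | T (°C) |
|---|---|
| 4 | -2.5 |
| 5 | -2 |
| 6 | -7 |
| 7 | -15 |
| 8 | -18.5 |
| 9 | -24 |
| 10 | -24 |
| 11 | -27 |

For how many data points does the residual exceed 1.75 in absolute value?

t=4: ŷ = 15 − 4·4 = -1; r = -2.5 − (-1) = -1.5
t=5: ŷ = 15 − 4·5 = -5; r = -2 − (-5) = 3
t=6: ŷ = 15 − 4·6 = -9; r = -7 − (-9) = 2
t=7: ŷ = 15 − 4·7 = -13; r = -15 − (-13) = -2
t=8: ŷ = 15 − 4·8 = -17; r = -18.5 − (-17) = -1.5
t=9: ŷ = 15 − 4·9 = -21; r = -24 − (-21) = -3
t=10: ŷ = 15 − 4·10 = -25; r = -24 − (-25) = 1
t=11: ŷ = 15 − 4·11 = -29; r = -27 − (-29) = 2
|r| > 1.75: t=5 (|r|=3), t=6 (|r|=2), t=7 (|r|=2), t=9 (|r|=3), t=11 (|r|=2) → 5

5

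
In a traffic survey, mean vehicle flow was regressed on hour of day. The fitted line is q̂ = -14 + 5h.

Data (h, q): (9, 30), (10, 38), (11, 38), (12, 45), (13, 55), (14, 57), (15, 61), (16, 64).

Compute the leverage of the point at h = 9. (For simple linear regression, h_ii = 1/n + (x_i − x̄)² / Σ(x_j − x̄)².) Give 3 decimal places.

h̄ = (9 + 10 + 11 + 12 + 13 + 14 + 15 + 16)/8 = 12.5
Σ(h − h̄)² = 12.25 + 6.25 + 2.25 + 0.25 + 0.25 + 2.25 + 6.25 + 12.25 = 42
h = 1/8 + (-3.5)²/42 = 0.125 + 0.291667 = 0.417

h = 0.417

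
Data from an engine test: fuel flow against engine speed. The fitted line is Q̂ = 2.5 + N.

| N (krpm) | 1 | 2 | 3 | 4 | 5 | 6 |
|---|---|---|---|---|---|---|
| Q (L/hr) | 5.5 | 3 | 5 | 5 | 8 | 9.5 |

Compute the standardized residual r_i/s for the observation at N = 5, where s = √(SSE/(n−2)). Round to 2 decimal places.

N=1: Q̂ = 2.5 + 1 = 3.5; r = 5.5 − 3.5 = 2
N=2: Q̂ = 2.5 + 2 = 4.5; r = 3 − 4.5 = -1.5
N=3: Q̂ = 2.5 + 3 = 5.5; r = 5 − 5.5 = -0.5
N=4: Q̂ = 2.5 + 4 = 6.5; r = 5 − 6.5 = -1.5
N=5: Q̂ = 2.5 + 5 = 7.5; r = 8 − 7.5 = 0.5
N=6: Q̂ = 2.5 + 6 = 8.5; r = 9.5 − 8.5 = 1
SSE = 4 + 2.25 + 0.25 + 2.25 + 0.25 + 1 = 10
s = √(10/4) = 1.58114
r/s = 0.5 / 1.58114 = 0.32

0.32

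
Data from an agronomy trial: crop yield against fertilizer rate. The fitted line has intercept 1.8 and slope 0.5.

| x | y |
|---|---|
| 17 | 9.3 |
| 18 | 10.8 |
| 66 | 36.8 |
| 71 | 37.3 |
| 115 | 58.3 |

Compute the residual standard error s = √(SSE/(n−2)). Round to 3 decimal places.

s = 1.414

x=17: ŷ = 1.8 + 0.5·17 = 10.3; e = 9.3 − 10.3 = -1
x=18: ŷ = 1.8 + 0.5·18 = 10.8; e = 10.8 − 10.8 = 0
x=66: ŷ = 1.8 + 0.5·66 = 34.8; e = 36.8 − 34.8 = 2
x=71: ŷ = 1.8 + 0.5·71 = 37.3; e = 37.3 − 37.3 = 0
x=115: ŷ = 1.8 + 0.5·115 = 59.3; e = 58.3 − 59.3 = -1
SSE = 1 + 0 + 4 + 0 + 1 = 6
s = √(6/3) = √2 ≈ 1.414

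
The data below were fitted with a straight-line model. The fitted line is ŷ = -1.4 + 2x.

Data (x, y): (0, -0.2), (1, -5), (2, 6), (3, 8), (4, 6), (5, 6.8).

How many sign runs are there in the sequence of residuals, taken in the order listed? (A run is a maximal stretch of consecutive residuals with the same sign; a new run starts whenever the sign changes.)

x=0: ŷ = -1.4 + 2·0 = -1.4; e = -0.2 − (-1.4) = 1.2
x=1: ŷ = -1.4 + 2·1 = 0.6; e = -5 − 0.6 = -5.6
x=2: ŷ = -1.4 + 2·2 = 2.6; e = 6 − 2.6 = 3.4
x=3: ŷ = -1.4 + 2·3 = 4.6; e = 8 − 4.6 = 3.4
x=4: ŷ = -1.4 + 2·4 = 6.6; e = 6 − 6.6 = -0.6
x=5: ŷ = -1.4 + 2·5 = 8.6; e = 6.8 − 8.6 = -1.8
Signs: + − + + − −
Runs: +×1, −×1, +×2, −×2 → 4

4 runs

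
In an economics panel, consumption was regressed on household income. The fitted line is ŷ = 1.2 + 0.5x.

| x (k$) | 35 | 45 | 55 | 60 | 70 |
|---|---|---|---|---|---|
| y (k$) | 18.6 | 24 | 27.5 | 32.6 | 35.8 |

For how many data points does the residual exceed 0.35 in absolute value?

3

x=35: ŷ = 1.2 + 0.5·35 = 18.7; e = 18.6 − 18.7 = -0.1
x=45: ŷ = 1.2 + 0.5·45 = 23.7; e = 24 − 23.7 = 0.3
x=55: ŷ = 1.2 + 0.5·55 = 28.7; e = 27.5 − 28.7 = -1.2
x=60: ŷ = 1.2 + 0.5·60 = 31.2; e = 32.6 − 31.2 = 1.4
x=70: ŷ = 1.2 + 0.5·70 = 36.2; e = 35.8 − 36.2 = -0.4
|e| > 0.35: x=55 (|e|=1.2), x=60 (|e|=1.4), x=70 (|e|=0.4) → 3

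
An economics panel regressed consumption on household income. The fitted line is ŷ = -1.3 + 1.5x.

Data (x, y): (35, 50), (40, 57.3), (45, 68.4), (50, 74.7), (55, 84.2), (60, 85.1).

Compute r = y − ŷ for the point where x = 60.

ŷ = -1.3 + 1.5·60 = 88.7
r = 85.1 − 88.7 = -3.6

r = -3.6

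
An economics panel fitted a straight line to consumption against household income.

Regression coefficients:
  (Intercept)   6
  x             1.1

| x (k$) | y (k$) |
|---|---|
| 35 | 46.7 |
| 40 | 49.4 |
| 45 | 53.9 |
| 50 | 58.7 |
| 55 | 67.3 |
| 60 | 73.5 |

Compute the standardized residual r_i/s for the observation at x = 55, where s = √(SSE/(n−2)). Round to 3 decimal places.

x=35: ŷ = 6 + 1.1·35 = 44.5; r = 46.7 − 44.5 = 2.2
x=40: ŷ = 6 + 1.1·40 = 50; r = 49.4 − 50 = -0.6
x=45: ŷ = 6 + 1.1·45 = 55.5; r = 53.9 − 55.5 = -1.6
x=50: ŷ = 6 + 1.1·50 = 61; r = 58.7 − 61 = -2.3
x=55: ŷ = 6 + 1.1·55 = 66.5; r = 67.3 − 66.5 = 0.8
x=60: ŷ = 6 + 1.1·60 = 72; r = 73.5 − 72 = 1.5
SSE = 4.84 + 0.36 + 2.56 + 5.29 + 0.64 + 2.25 = 15.94
s = √(15.94/4) = 1.99625
r/s = 0.8 / 1.99625 = 0.401

0.401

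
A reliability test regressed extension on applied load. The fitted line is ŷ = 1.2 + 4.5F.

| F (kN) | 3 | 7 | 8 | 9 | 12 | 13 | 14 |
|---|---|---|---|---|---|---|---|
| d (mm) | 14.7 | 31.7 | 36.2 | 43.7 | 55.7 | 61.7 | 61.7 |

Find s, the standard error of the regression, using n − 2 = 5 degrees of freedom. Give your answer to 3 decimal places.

s = 1.817

F=3: ŷ = 1.2 + 4.5·3 = 14.7; r = 14.7 − 14.7 = 0
F=7: ŷ = 1.2 + 4.5·7 = 32.7; r = 31.7 − 32.7 = -1
F=8: ŷ = 1.2 + 4.5·8 = 37.2; r = 36.2 − 37.2 = -1
F=9: ŷ = 1.2 + 4.5·9 = 41.7; r = 43.7 − 41.7 = 2
F=12: ŷ = 1.2 + 4.5·12 = 55.2; r = 55.7 − 55.2 = 0.5
F=13: ŷ = 1.2 + 4.5·13 = 59.7; r = 61.7 − 59.7 = 2
F=14: ŷ = 1.2 + 4.5·14 = 64.2; r = 61.7 − 64.2 = -2.5
SSE = 0 + 1 + 1 + 4 + 0.25 + 4 + 6.25 = 16.5
s = √(16.5/5) = √3.3 ≈ 1.817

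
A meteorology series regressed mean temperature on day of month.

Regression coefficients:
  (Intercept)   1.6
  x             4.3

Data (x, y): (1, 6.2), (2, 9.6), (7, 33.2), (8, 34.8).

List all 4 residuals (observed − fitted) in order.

0.3, -0.6, 1.5, -1.2

x=1: ŷ = 1.6 + 4.3·1 = 5.9; r = 6.2 − 5.9 = 0.3
x=2: ŷ = 1.6 + 4.3·2 = 10.2; r = 9.6 − 10.2 = -0.6
x=7: ŷ = 1.6 + 4.3·7 = 31.7; r = 33.2 − 31.7 = 1.5
x=8: ŷ = 1.6 + 4.3·8 = 36; r = 34.8 − 36 = -1.2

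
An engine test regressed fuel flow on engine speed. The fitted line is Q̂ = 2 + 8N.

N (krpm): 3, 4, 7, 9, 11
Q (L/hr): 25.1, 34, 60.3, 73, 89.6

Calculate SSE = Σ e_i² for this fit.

N=3: Q̂ = 2 + 8·3 = 26; e = 25.1 − 26 = -0.9
N=4: Q̂ = 2 + 8·4 = 34; e = 34 − 34 = 0
N=7: Q̂ = 2 + 8·7 = 58; e = 60.3 − 58 = 2.3
N=9: Q̂ = 2 + 8·9 = 74; e = 73 − 74 = -1
N=11: Q̂ = 2 + 8·11 = 90; e = 89.6 − 90 = -0.4
SSE = 0.81 + 0 + 5.29 + 1 + 0.16 = 7.26

SSE = 7.26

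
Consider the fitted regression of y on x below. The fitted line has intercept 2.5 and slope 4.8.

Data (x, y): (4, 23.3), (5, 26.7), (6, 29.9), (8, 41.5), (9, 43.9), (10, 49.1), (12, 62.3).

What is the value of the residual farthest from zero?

e = 2.2

x=4: ŷ = 2.5 + 4.8·4 = 21.7; e = 23.3 − 21.7 = 1.6
x=5: ŷ = 2.5 + 4.8·5 = 26.5; e = 26.7 − 26.5 = 0.2
x=6: ŷ = 2.5 + 4.8·6 = 31.3; e = 29.9 − 31.3 = -1.4
x=8: ŷ = 2.5 + 4.8·8 = 40.9; e = 41.5 − 40.9 = 0.6
x=9: ŷ = 2.5 + 4.8·9 = 45.7; e = 43.9 − 45.7 = -1.8
x=10: ŷ = 2.5 + 4.8·10 = 50.5; e = 49.1 − 50.5 = -1.4
x=12: ŷ = 2.5 + 4.8·12 = 60.1; e = 62.3 − 60.1 = 2.2
Largest |e| is 2.2 at x = 12, residual 2.2.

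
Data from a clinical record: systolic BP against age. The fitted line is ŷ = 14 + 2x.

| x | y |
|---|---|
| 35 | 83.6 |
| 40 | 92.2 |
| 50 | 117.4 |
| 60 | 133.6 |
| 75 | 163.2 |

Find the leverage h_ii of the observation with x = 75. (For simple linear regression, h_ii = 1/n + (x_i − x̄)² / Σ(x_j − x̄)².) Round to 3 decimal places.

x̄ = (35 + 40 + 50 + 60 + 75)/5 = 52
Σ(x − x̄)² = 289 + 144 + 4 + 64 + 529 = 1030
h = 1/5 + (23)²/1030 = 0.2 + 0.513592 = 0.714

h = 0.714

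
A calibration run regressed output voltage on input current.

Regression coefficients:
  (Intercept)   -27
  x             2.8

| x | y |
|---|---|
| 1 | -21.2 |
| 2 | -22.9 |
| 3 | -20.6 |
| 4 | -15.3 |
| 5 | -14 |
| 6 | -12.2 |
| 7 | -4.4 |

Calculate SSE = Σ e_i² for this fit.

SSE = 29.5

x=1: ŷ = -27 + 2.8·1 = -24.2; e = -21.2 − (-24.2) = 3
x=2: ŷ = -27 + 2.8·2 = -21.4; e = -22.9 − (-21.4) = -1.5
x=3: ŷ = -27 + 2.8·3 = -18.6; e = -20.6 − (-18.6) = -2
x=4: ŷ = -27 + 2.8·4 = -15.8; e = -15.3 − (-15.8) = 0.5
x=5: ŷ = -27 + 2.8·5 = -13; e = -14 − (-13) = -1
x=6: ŷ = -27 + 2.8·6 = -10.2; e = -12.2 − (-10.2) = -2
x=7: ŷ = -27 + 2.8·7 = -7.4; e = -4.4 − (-7.4) = 3
SSE = 9 + 2.25 + 4 + 0.25 + 1 + 4 + 9 = 29.5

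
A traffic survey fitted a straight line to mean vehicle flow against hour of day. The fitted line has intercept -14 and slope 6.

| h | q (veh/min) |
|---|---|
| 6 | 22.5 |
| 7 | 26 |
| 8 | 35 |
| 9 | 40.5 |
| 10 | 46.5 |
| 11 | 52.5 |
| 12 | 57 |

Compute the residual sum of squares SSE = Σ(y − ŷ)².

h=6: ŷ = -14 + 6·6 = 22; r = 22.5 − 22 = 0.5
h=7: ŷ = -14 + 6·7 = 28; r = 26 − 28 = -2
h=8: ŷ = -14 + 6·8 = 34; r = 35 − 34 = 1
h=9: ŷ = -14 + 6·9 = 40; r = 40.5 − 40 = 0.5
h=10: ŷ = -14 + 6·10 = 46; r = 46.5 − 46 = 0.5
h=11: ŷ = -14 + 6·11 = 52; r = 52.5 − 52 = 0.5
h=12: ŷ = -14 + 6·12 = 58; r = 57 − 58 = -1
SSE = 0.25 + 4 + 1 + 0.25 + 0.25 + 0.25 + 1 = 7

SSE = 7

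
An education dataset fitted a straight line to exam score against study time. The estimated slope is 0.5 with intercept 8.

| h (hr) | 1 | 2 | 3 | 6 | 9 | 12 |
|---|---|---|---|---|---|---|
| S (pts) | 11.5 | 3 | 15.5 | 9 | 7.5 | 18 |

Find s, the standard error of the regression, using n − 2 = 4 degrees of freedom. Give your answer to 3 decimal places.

s = 5.612

h=1: ŷ = 8 + 0.5·1 = 8.5; e = 11.5 − 8.5 = 3
h=2: ŷ = 8 + 0.5·2 = 9; e = 3 − 9 = -6
h=3: ŷ = 8 + 0.5·3 = 9.5; e = 15.5 − 9.5 = 6
h=6: ŷ = 8 + 0.5·6 = 11; e = 9 − 11 = -2
h=9: ŷ = 8 + 0.5·9 = 12.5; e = 7.5 − 12.5 = -5
h=12: ŷ = 8 + 0.5·12 = 14; e = 18 − 14 = 4
SSE = 9 + 36 + 36 + 4 + 25 + 16 = 126
s = √(126/4) = √31.5 ≈ 5.612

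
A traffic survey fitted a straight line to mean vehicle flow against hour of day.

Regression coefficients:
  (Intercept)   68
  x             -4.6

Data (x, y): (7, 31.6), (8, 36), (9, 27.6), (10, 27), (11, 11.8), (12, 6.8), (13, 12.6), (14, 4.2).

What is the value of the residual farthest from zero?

r = -6

x=7: ŷ = 68 − 4.6·7 = 35.8; r = 31.6 − 35.8 = -4.2
x=8: ŷ = 68 − 4.6·8 = 31.2; r = 36 − 31.2 = 4.8
x=9: ŷ = 68 − 4.6·9 = 26.6; r = 27.6 − 26.6 = 1
x=10: ŷ = 68 − 4.6·10 = 22; r = 27 − 22 = 5
x=11: ŷ = 68 − 4.6·11 = 17.4; r = 11.8 − 17.4 = -5.6
x=12: ŷ = 68 − 4.6·12 = 12.8; r = 6.8 − 12.8 = -6
x=13: ŷ = 68 − 4.6·13 = 8.2; r = 12.6 − 8.2 = 4.4
x=14: ŷ = 68 − 4.6·14 = 3.6; r = 4.2 − 3.6 = 0.6
Largest |r| is 6 at x = 12, residual -6.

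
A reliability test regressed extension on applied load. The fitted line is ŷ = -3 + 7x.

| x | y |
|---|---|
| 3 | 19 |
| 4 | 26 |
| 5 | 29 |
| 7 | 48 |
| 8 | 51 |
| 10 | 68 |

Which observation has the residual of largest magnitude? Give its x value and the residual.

x=3: ŷ = -3 + 7·3 = 18; e = 19 − 18 = 1
x=4: ŷ = -3 + 7·4 = 25; e = 26 − 25 = 1
x=5: ŷ = -3 + 7·5 = 32; e = 29 − 32 = -3
x=7: ŷ = -3 + 7·7 = 46; e = 48 − 46 = 2
x=8: ŷ = -3 + 7·8 = 53; e = 51 − 53 = -2
x=10: ŷ = -3 + 7·10 = 67; e = 68 − 67 = 1
Largest |e| is 3 at x = 5, residual -3.

x = 5, e = -3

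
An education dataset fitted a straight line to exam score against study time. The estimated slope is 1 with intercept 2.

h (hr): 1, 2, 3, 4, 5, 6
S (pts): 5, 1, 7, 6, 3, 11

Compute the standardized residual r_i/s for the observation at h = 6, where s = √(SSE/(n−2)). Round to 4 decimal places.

h=1: ŷ = 2 + 1 = 3; r = 5 − 3 = 2
h=2: ŷ = 2 + 2 = 4; r = 1 − 4 = -3
h=3: ŷ = 2 + 3 = 5; r = 7 − 5 = 2
h=4: ŷ = 2 + 4 = 6; r = 6 − 6 = 0
h=5: ŷ = 2 + 5 = 7; r = 3 − 7 = -4
h=6: ŷ = 2 + 6 = 8; r = 11 − 8 = 3
SSE = 4 + 9 + 4 + 0 + 16 + 9 = 42
s = √(42/4) = 3.24037
r/s = 3 / 3.24037 = 0.9258

0.9258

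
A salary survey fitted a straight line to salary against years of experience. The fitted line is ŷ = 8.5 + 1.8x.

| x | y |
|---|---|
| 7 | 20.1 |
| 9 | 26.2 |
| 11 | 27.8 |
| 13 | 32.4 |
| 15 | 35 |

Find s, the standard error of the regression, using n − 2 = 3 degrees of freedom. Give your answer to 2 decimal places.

s = 1.15

x=7: ŷ = 8.5 + 1.8·7 = 21.1; e = 20.1 − 21.1 = -1
x=9: ŷ = 8.5 + 1.8·9 = 24.7; e = 26.2 − 24.7 = 1.5
x=11: ŷ = 8.5 + 1.8·11 = 28.3; e = 27.8 − 28.3 = -0.5
x=13: ŷ = 8.5 + 1.8·13 = 31.9; e = 32.4 − 31.9 = 0.5
x=15: ŷ = 8.5 + 1.8·15 = 35.5; e = 35 − 35.5 = -0.5
SSE = 1 + 2.25 + 0.25 + 0.25 + 0.25 = 4
s = √(4/3) = √1.33333 ≈ 1.15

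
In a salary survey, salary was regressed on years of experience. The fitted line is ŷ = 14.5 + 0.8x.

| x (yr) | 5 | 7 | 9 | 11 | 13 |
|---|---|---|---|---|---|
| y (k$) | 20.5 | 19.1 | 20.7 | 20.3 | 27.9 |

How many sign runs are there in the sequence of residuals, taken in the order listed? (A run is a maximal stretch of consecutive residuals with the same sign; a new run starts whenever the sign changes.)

x=5: ŷ = 14.5 + 0.8·5 = 18.5; r = 20.5 − 18.5 = 2
x=7: ŷ = 14.5 + 0.8·7 = 20.1; r = 19.1 − 20.1 = -1
x=9: ŷ = 14.5 + 0.8·9 = 21.7; r = 20.7 − 21.7 = -1
x=11: ŷ = 14.5 + 0.8·11 = 23.3; r = 20.3 − 23.3 = -3
x=13: ŷ = 14.5 + 0.8·13 = 24.9; r = 27.9 − 24.9 = 3
Signs: + − − − +
Runs: +×1, −×3, +×1 → 3

3 runs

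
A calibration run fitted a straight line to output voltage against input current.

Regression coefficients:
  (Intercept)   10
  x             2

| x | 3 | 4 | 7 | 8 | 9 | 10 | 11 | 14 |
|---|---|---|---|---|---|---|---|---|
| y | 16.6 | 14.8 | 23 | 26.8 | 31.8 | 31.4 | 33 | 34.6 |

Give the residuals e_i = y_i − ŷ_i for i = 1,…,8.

0.6, -3.2, -1, 0.8, 3.8, 1.4, 1, -3.4

x=3: ŷ = 10 + 2·3 = 16; e = 16.6 − 16 = 0.6
x=4: ŷ = 10 + 2·4 = 18; e = 14.8 − 18 = -3.2
x=7: ŷ = 10 + 2·7 = 24; e = 23 − 24 = -1
x=8: ŷ = 10 + 2·8 = 26; e = 26.8 − 26 = 0.8
x=9: ŷ = 10 + 2·9 = 28; e = 31.8 − 28 = 3.8
x=10: ŷ = 10 + 2·10 = 30; e = 31.4 − 30 = 1.4
x=11: ŷ = 10 + 2·11 = 32; e = 33 − 32 = 1
x=14: ŷ = 10 + 2·14 = 38; e = 34.6 − 38 = -3.4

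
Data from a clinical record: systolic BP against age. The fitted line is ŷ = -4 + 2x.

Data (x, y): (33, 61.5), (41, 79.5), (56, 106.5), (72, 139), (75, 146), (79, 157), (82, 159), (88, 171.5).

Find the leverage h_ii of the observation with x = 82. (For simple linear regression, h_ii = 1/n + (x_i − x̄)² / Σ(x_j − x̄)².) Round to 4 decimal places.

x̄ = (33 + 41 + 56 + 72 + 75 + 79 + 82 + 88)/8 = 65.75
Σ(x − x̄)² = 1072.56 + 612.562 + 95.0625 + 39.0625 + 85.5625 + 175.562 + 264.062 + 495.062 = 2839.5
h = 1/8 + (16.25)²/2839.5 = 0.125 + 0.0929961 = 0.2180

h = 0.2180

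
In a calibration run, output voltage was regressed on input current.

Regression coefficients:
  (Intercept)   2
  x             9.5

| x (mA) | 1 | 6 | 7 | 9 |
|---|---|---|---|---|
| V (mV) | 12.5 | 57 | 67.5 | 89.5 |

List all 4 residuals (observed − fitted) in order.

x=1: ŷ = 2 + 9.5·1 = 11.5; e = 12.5 − 11.5 = 1
x=6: ŷ = 2 + 9.5·6 = 59; e = 57 − 59 = -2
x=7: ŷ = 2 + 9.5·7 = 68.5; e = 67.5 − 68.5 = -1
x=9: ŷ = 2 + 9.5·9 = 87.5; e = 89.5 − 87.5 = 2

1, -2, -1, 2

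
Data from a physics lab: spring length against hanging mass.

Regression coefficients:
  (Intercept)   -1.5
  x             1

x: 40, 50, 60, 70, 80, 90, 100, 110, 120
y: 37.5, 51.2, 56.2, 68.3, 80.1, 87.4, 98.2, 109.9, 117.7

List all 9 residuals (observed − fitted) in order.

x=40: ŷ = -1.5 + 40 = 38.5; r = 37.5 − 38.5 = -1
x=50: ŷ = -1.5 + 50 = 48.5; r = 51.2 − 48.5 = 2.7
x=60: ŷ = -1.5 + 60 = 58.5; r = 56.2 − 58.5 = -2.3
x=70: ŷ = -1.5 + 70 = 68.5; r = 68.3 − 68.5 = -0.2
x=80: ŷ = -1.5 + 80 = 78.5; r = 80.1 − 78.5 = 1.6
x=90: ŷ = -1.5 + 90 = 88.5; r = 87.4 − 88.5 = -1.1
x=100: ŷ = -1.5 + 100 = 98.5; r = 98.2 − 98.5 = -0.3
x=110: ŷ = -1.5 + 110 = 108.5; r = 109.9 − 108.5 = 1.4
x=120: ŷ = -1.5 + 120 = 118.5; r = 117.7 − 118.5 = -0.8

-1, 2.7, -2.3, -0.2, 1.6, -1.1, -0.3, 1.4, -0.8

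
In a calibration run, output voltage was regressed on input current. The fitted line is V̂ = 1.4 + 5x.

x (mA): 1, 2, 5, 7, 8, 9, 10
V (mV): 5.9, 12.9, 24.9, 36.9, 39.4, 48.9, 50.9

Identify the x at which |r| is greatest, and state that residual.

x = 9, r = 2.5

x=1: V̂ = 1.4 + 5·1 = 6.4; r = 5.9 − 6.4 = -0.5
x=2: V̂ = 1.4 + 5·2 = 11.4; r = 12.9 − 11.4 = 1.5
x=5: V̂ = 1.4 + 5·5 = 26.4; r = 24.9 − 26.4 = -1.5
x=7: V̂ = 1.4 + 5·7 = 36.4; r = 36.9 − 36.4 = 0.5
x=8: V̂ = 1.4 + 5·8 = 41.4; r = 39.4 − 41.4 = -2
x=9: V̂ = 1.4 + 5·9 = 46.4; r = 48.9 − 46.4 = 2.5
x=10: V̂ = 1.4 + 5·10 = 51.4; r = 50.9 − 51.4 = -0.5
Largest |r| is 2.5 at x = 9, residual 2.5.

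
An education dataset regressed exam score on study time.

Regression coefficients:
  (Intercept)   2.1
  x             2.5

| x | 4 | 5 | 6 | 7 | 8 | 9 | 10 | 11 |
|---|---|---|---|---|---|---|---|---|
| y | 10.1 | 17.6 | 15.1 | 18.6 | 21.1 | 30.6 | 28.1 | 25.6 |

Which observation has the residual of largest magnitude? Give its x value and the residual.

x=4: ŷ = 2.1 + 2.5·4 = 12.1; e = 10.1 − 12.1 = -2
x=5: ŷ = 2.1 + 2.5·5 = 14.6; e = 17.6 − 14.6 = 3
x=6: ŷ = 2.1 + 2.5·6 = 17.1; e = 15.1 − 17.1 = -2
x=7: ŷ = 2.1 + 2.5·7 = 19.6; e = 18.6 − 19.6 = -1
x=8: ŷ = 2.1 + 2.5·8 = 22.1; e = 21.1 − 22.1 = -1
x=9: ŷ = 2.1 + 2.5·9 = 24.6; e = 30.6 − 24.6 = 6
x=10: ŷ = 2.1 + 2.5·10 = 27.1; e = 28.1 − 27.1 = 1
x=11: ŷ = 2.1 + 2.5·11 = 29.6; e = 25.6 − 29.6 = -4
Largest |e| is 6 at x = 9, residual 6.

x = 9, e = 6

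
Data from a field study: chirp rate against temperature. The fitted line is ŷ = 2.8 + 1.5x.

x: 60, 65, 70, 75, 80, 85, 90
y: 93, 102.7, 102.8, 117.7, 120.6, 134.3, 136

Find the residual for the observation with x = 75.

ŷ = 2.8 + 1.5·75 = 115.3
e = 117.7 − 115.3 = 2.4

e = 2.4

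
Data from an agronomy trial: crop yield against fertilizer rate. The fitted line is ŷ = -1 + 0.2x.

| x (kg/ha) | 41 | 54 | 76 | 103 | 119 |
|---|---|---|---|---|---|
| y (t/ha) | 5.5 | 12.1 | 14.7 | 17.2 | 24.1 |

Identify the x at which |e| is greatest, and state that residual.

x=41: ŷ = -1 + 0.2·41 = 7.2; e = 5.5 − 7.2 = -1.7
x=54: ŷ = -1 + 0.2·54 = 9.8; e = 12.1 − 9.8 = 2.3
x=76: ŷ = -1 + 0.2·76 = 14.2; e = 14.7 − 14.2 = 0.5
x=103: ŷ = -1 + 0.2·103 = 19.6; e = 17.2 − 19.6 = -2.4
x=119: ŷ = -1 + 0.2·119 = 22.8; e = 24.1 − 22.8 = 1.3
Largest |e| is 2.4 at x = 103, residual -2.4.

x = 103, e = -2.4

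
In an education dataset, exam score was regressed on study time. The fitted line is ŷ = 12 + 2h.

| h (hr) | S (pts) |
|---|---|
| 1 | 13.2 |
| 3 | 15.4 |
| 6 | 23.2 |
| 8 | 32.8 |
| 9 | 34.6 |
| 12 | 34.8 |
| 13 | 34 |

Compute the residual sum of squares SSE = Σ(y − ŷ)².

h=1: ŷ = 12 + 2·1 = 14; e = 13.2 − 14 = -0.8
h=3: ŷ = 12 + 2·3 = 18; e = 15.4 − 18 = -2.6
h=6: ŷ = 12 + 2·6 = 24; e = 23.2 − 24 = -0.8
h=8: ŷ = 12 + 2·8 = 28; e = 32.8 − 28 = 4.8
h=9: ŷ = 12 + 2·9 = 30; e = 34.6 − 30 = 4.6
h=12: ŷ = 12 + 2·12 = 36; e = 34.8 − 36 = -1.2
h=13: ŷ = 12 + 2·13 = 38; e = 34 − 38 = -4
SSE = 0.64 + 6.76 + 0.64 + 23.04 + 21.16 + 1.44 + 16 = 69.68

SSE = 69.68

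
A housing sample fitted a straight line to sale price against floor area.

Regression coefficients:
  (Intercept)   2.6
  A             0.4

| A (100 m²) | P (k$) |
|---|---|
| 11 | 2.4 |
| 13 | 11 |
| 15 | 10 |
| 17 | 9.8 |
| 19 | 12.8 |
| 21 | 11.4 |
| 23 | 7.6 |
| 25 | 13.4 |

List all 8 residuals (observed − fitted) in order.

-4.6, 3.2, 1.4, 0.4, 2.6, 0.4, -4.2, 0.8

A=11: ŷ = 2.6 + 0.4·11 = 7; r = 2.4 − 7 = -4.6
A=13: ŷ = 2.6 + 0.4·13 = 7.8; r = 11 − 7.8 = 3.2
A=15: ŷ = 2.6 + 0.4·15 = 8.6; r = 10 − 8.6 = 1.4
A=17: ŷ = 2.6 + 0.4·17 = 9.4; r = 9.8 − 9.4 = 0.4
A=19: ŷ = 2.6 + 0.4·19 = 10.2; r = 12.8 − 10.2 = 2.6
A=21: ŷ = 2.6 + 0.4·21 = 11; r = 11.4 − 11 = 0.4
A=23: ŷ = 2.6 + 0.4·23 = 11.8; r = 7.6 − 11.8 = -4.2
A=25: ŷ = 2.6 + 0.4·25 = 12.6; r = 13.4 − 12.6 = 0.8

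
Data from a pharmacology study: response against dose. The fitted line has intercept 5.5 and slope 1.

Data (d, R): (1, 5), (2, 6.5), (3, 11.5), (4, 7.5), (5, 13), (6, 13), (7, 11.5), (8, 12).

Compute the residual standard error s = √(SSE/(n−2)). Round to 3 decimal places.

d=1: R̂ = 5.5 + 1 = 6.5; e = 5 − 6.5 = -1.5
d=2: R̂ = 5.5 + 2 = 7.5; e = 6.5 − 7.5 = -1
d=3: R̂ = 5.5 + 3 = 8.5; e = 11.5 − 8.5 = 3
d=4: R̂ = 5.5 + 4 = 9.5; e = 7.5 − 9.5 = -2
d=5: R̂ = 5.5 + 5 = 10.5; e = 13 − 10.5 = 2.5
d=6: R̂ = 5.5 + 6 = 11.5; e = 13 − 11.5 = 1.5
d=7: R̂ = 5.5 + 7 = 12.5; e = 11.5 − 12.5 = -1
d=8: R̂ = 5.5 + 8 = 13.5; e = 12 − 13.5 = -1.5
SSE = 2.25 + 1 + 9 + 4 + 6.25 + 2.25 + 1 + 2.25 = 28
s = √(28/6) = √4.66667 ≈ 2.160

s = 2.160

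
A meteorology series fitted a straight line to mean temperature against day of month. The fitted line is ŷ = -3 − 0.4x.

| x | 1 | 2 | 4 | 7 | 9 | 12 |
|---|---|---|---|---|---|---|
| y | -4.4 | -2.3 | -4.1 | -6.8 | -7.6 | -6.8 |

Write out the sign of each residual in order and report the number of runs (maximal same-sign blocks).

4 runs

x=1: ŷ = -3 − 0.4·1 = -3.4; e = -4.4 − (-3.4) = -1
x=2: ŷ = -3 − 0.4·2 = -3.8; e = -2.3 − (-3.8) = 1.5
x=4: ŷ = -3 − 0.4·4 = -4.6; e = -4.1 − (-4.6) = 0.5
x=7: ŷ = -3 − 0.4·7 = -5.8; e = -6.8 − (-5.8) = -1
x=9: ŷ = -3 − 0.4·9 = -6.6; e = -7.6 − (-6.6) = -1
x=12: ŷ = -3 − 0.4·12 = -7.8; e = -6.8 − (-7.8) = 1
Signs: − + + − − +
Runs: −×1, +×2, −×2, +×1 → 4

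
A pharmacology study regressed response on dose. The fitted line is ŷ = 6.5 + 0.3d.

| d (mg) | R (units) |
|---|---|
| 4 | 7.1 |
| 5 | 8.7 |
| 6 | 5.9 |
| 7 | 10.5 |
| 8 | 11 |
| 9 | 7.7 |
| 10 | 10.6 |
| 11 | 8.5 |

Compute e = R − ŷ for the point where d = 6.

e = -2.4

ŷ = 6.5 + 0.3·6 = 8.3
e = 5.9 − 8.3 = -2.4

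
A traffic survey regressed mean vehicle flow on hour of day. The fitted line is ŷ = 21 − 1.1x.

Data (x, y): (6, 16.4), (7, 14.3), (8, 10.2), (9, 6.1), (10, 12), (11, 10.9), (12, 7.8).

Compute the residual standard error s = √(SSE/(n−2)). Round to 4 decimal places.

x=6: ŷ = 21 − 1.1·6 = 14.4; r = 16.4 − 14.4 = 2
x=7: ŷ = 21 − 1.1·7 = 13.3; r = 14.3 − 13.3 = 1
x=8: ŷ = 21 − 1.1·8 = 12.2; r = 10.2 − 12.2 = -2
x=9: ŷ = 21 − 1.1·9 = 11.1; r = 6.1 − 11.1 = -5
x=10: ŷ = 21 − 1.1·10 = 10; r = 12 − 10 = 2
x=11: ŷ = 21 − 1.1·11 = 8.9; r = 10.9 − 8.9 = 2
x=12: ŷ = 21 − 1.1·12 = 7.8; r = 7.8 − 7.8 = 0
SSE = 4 + 1 + 4 + 25 + 4 + 4 + 0 = 42
s = √(42/5) = √8.4 ≈ 2.8983

s = 2.8983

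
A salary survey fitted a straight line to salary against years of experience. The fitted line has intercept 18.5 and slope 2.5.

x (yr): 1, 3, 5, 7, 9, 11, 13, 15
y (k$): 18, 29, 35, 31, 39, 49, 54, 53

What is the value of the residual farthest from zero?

e = -5

x=1: ŷ = 18.5 + 2.5·1 = 21; e = 18 − 21 = -3
x=3: ŷ = 18.5 + 2.5·3 = 26; e = 29 − 26 = 3
x=5: ŷ = 18.5 + 2.5·5 = 31; e = 35 − 31 = 4
x=7: ŷ = 18.5 + 2.5·7 = 36; e = 31 − 36 = -5
x=9: ŷ = 18.5 + 2.5·9 = 41; e = 39 − 41 = -2
x=11: ŷ = 18.5 + 2.5·11 = 46; e = 49 − 46 = 3
x=13: ŷ = 18.5 + 2.5·13 = 51; e = 54 − 51 = 3
x=15: ŷ = 18.5 + 2.5·15 = 56; e = 53 − 56 = -3
Largest |e| is 5 at x = 7, residual -5.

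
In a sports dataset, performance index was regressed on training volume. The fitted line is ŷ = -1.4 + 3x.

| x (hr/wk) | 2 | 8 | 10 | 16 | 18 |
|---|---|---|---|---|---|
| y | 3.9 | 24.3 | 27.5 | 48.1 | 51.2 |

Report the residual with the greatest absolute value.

x=2: ŷ = -1.4 + 3·2 = 4.6; e = 3.9 − 4.6 = -0.7
x=8: ŷ = -1.4 + 3·8 = 22.6; e = 24.3 − 22.6 = 1.7
x=10: ŷ = -1.4 + 3·10 = 28.6; e = 27.5 − 28.6 = -1.1
x=16: ŷ = -1.4 + 3·16 = 46.6; e = 48.1 − 46.6 = 1.5
x=18: ŷ = -1.4 + 3·18 = 52.6; e = 51.2 − 52.6 = -1.4
Largest |e| is 1.7 at x = 8, residual 1.7.

e = 1.7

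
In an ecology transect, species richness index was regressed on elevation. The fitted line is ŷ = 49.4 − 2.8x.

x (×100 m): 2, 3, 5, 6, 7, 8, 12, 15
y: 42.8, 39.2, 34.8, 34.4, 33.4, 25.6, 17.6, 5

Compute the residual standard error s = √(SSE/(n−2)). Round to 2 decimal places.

s = 2.30

x=2: ŷ = 49.4 − 2.8·2 = 43.8; r = 42.8 − 43.8 = -1
x=3: ŷ = 49.4 − 2.8·3 = 41; r = 39.2 − 41 = -1.8
x=5: ŷ = 49.4 − 2.8·5 = 35.4; r = 34.8 − 35.4 = -0.6
x=6: ŷ = 49.4 − 2.8·6 = 32.6; r = 34.4 − 32.6 = 1.8
x=7: ŷ = 49.4 − 2.8·7 = 29.8; r = 33.4 − 29.8 = 3.6
x=8: ŷ = 49.4 − 2.8·8 = 27; r = 25.6 − 27 = -1.4
x=12: ŷ = 49.4 − 2.8·12 = 15.8; r = 17.6 − 15.8 = 1.8
x=15: ŷ = 49.4 − 2.8·15 = 7.4; r = 5 − 7.4 = -2.4
SSE = 1 + 3.24 + 0.36 + 3.24 + 12.96 + 1.96 + 3.24 + 5.76 = 31.76
s = √(31.76/6) = √5.29333 ≈ 2.30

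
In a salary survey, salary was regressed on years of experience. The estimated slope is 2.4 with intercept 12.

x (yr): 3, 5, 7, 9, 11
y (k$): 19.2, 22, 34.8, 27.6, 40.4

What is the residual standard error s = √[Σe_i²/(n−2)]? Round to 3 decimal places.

s = 5.164

x=3: ŷ = 12 + 2.4·3 = 19.2; e = 19.2 − 19.2 = 0
x=5: ŷ = 12 + 2.4·5 = 24; e = 22 − 24 = -2
x=7: ŷ = 12 + 2.4·7 = 28.8; e = 34.8 − 28.8 = 6
x=9: ŷ = 12 + 2.4·9 = 33.6; e = 27.6 − 33.6 = -6
x=11: ŷ = 12 + 2.4·11 = 38.4; e = 40.4 − 38.4 = 2
SSE = 0 + 4 + 36 + 36 + 4 = 80
s = √(80/3) = √26.6667 ≈ 5.164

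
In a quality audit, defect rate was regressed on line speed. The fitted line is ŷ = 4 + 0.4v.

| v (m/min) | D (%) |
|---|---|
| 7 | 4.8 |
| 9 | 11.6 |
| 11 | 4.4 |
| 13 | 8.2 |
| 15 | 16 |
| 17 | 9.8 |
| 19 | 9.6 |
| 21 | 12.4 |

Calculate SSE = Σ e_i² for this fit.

SSE = 78

v=7: ŷ = 4 + 0.4·7 = 6.8; e = 4.8 − 6.8 = -2
v=9: ŷ = 4 + 0.4·9 = 7.6; e = 11.6 − 7.6 = 4
v=11: ŷ = 4 + 0.4·11 = 8.4; e = 4.4 − 8.4 = -4
v=13: ŷ = 4 + 0.4·13 = 9.2; e = 8.2 − 9.2 = -1
v=15: ŷ = 4 + 0.4·15 = 10; e = 16 − 10 = 6
v=17: ŷ = 4 + 0.4·17 = 10.8; e = 9.8 − 10.8 = -1
v=19: ŷ = 4 + 0.4·19 = 11.6; e = 9.6 − 11.6 = -2
v=21: ŷ = 4 + 0.4·21 = 12.4; e = 12.4 − 12.4 = 0
SSE = 4 + 16 + 16 + 1 + 36 + 1 + 4 + 0 = 78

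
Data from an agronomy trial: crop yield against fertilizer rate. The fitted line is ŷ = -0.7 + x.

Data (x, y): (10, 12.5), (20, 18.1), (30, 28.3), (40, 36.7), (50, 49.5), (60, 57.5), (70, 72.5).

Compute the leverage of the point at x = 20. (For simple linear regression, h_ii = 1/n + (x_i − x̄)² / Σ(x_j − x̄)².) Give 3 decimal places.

x̄ = (10 + 20 + 30 + 40 + 50 + 60 + 70)/7 = 40
Σ(x − x̄)² = 900 + 400 + 100 + 0 + 100 + 400 + 900 = 2800
h = 1/7 + (-20)²/2800 = 0.142857 + 0.142857 = 0.286

h = 0.286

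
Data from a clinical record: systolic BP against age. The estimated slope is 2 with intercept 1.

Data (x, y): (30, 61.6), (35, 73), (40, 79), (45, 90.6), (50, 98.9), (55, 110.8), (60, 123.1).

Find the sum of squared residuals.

x=30: ŷ = 1 + 2·30 = 61; r = 61.6 − 61 = 0.6
x=35: ŷ = 1 + 2·35 = 71; r = 73 − 71 = 2
x=40: ŷ = 1 + 2·40 = 81; r = 79 − 81 = -2
x=45: ŷ = 1 + 2·45 = 91; r = 90.6 − 91 = -0.4
x=50: ŷ = 1 + 2·50 = 101; r = 98.9 − 101 = -2.1
x=55: ŷ = 1 + 2·55 = 111; r = 110.8 − 111 = -0.2
x=60: ŷ = 1 + 2·60 = 121; r = 123.1 − 121 = 2.1
SSE = 0.36 + 4 + 4 + 0.16 + 4.41 + 0.04 + 4.41 = 17.38

SSE = 17.38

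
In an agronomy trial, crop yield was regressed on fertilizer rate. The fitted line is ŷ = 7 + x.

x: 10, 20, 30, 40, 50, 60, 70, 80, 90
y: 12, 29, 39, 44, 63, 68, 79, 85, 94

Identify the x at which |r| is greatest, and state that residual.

x=10: ŷ = 7 + 10 = 17; r = 12 − 17 = -5
x=20: ŷ = 7 + 20 = 27; r = 29 − 27 = 2
x=30: ŷ = 7 + 30 = 37; r = 39 − 37 = 2
x=40: ŷ = 7 + 40 = 47; r = 44 − 47 = -3
x=50: ŷ = 7 + 50 = 57; r = 63 − 57 = 6
x=60: ŷ = 7 + 60 = 67; r = 68 − 67 = 1
x=70: ŷ = 7 + 70 = 77; r = 79 − 77 = 2
x=80: ŷ = 7 + 80 = 87; r = 85 − 87 = -2
x=90: ŷ = 7 + 90 = 97; r = 94 − 97 = -3
Largest |r| is 6 at x = 50, residual 6.

x = 50, r = 6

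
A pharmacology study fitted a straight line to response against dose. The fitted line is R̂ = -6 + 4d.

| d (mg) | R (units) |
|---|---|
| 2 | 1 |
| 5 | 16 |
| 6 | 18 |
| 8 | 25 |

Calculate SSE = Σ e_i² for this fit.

SSE = 6

d=2: R̂ = -6 + 4·2 = 2; e = 1 − 2 = -1
d=5: R̂ = -6 + 4·5 = 14; e = 16 − 14 = 2
d=6: R̂ = -6 + 4·6 = 18; e = 18 − 18 = 0
d=8: R̂ = -6 + 4·8 = 26; e = 25 − 26 = -1
SSE = 1 + 4 + 0 + 1 = 6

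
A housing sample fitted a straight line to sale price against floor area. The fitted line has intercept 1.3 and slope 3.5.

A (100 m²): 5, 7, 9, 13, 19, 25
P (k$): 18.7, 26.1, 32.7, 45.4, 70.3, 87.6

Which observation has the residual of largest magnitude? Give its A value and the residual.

A = 19, r = 2.5

A=5: P̂ = 1.3 + 3.5·5 = 18.8; r = 18.7 − 18.8 = -0.1
A=7: P̂ = 1.3 + 3.5·7 = 25.8; r = 26.1 − 25.8 = 0.3
A=9: P̂ = 1.3 + 3.5·9 = 32.8; r = 32.7 − 32.8 = -0.1
A=13: P̂ = 1.3 + 3.5·13 = 46.8; r = 45.4 − 46.8 = -1.4
A=19: P̂ = 1.3 + 3.5·19 = 67.8; r = 70.3 − 67.8 = 2.5
A=25: P̂ = 1.3 + 3.5·25 = 88.8; r = 87.6 − 88.8 = -1.2
Largest |r| is 2.5 at A = 19, residual 2.5.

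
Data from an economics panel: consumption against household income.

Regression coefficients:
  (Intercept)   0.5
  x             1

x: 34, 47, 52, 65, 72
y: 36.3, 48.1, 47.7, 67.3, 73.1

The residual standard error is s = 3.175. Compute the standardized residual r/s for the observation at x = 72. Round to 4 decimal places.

ŷ = 0.5 + 72 = 72.5
r = 73.1 − 72.5 = 0.6
r/s = 0.6 / 3.175 = 0.1890

0.1890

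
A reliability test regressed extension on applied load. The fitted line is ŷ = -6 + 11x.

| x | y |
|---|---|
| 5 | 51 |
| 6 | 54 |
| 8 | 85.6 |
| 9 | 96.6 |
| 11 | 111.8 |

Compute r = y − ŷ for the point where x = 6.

ŷ = -6 + 11·6 = 60
r = 54 − 60 = -6

r = -6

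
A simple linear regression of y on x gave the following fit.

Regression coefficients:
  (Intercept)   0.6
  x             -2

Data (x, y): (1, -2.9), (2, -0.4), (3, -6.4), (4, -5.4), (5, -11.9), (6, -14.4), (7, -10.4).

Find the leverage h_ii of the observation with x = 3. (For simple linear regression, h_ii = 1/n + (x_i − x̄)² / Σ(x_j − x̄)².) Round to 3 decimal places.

x̄ = (1 + 2 + 3 + 4 + 5 + 6 + 7)/7 = 4
Σ(x − x̄)² = 9 + 4 + 1 + 0 + 1 + 4 + 9 = 28
h = 1/7 + (-1)²/28 = 0.142857 + 0.0357143 = 0.179

h = 0.179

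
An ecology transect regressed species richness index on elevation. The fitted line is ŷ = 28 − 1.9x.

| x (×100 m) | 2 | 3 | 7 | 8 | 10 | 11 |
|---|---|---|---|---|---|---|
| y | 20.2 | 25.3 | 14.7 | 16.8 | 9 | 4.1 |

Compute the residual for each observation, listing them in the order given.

-4, 3, 0, 4, 0, -3

x=2: ŷ = 28 − 1.9·2 = 24.2; e = 20.2 − 24.2 = -4
x=3: ŷ = 28 − 1.9·3 = 22.3; e = 25.3 − 22.3 = 3
x=7: ŷ = 28 − 1.9·7 = 14.7; e = 14.7 − 14.7 = 0
x=8: ŷ = 28 − 1.9·8 = 12.8; e = 16.8 − 12.8 = 4
x=10: ŷ = 28 − 1.9·10 = 9; e = 9 − 9 = 0
x=11: ŷ = 28 − 1.9·11 = 7.1; e = 4.1 − 7.1 = -3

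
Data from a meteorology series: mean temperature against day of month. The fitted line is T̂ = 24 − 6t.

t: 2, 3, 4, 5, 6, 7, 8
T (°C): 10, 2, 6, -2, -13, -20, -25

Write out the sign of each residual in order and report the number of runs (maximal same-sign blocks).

t=2: T̂ = 24 − 6·2 = 12; r = 10 − 12 = -2
t=3: T̂ = 24 − 6·3 = 6; r = 2 − 6 = -4
t=4: T̂ = 24 − 6·4 = 0; r = 6 − 0 = 6
t=5: T̂ = 24 − 6·5 = -6; r = -2 − (-6) = 4
t=6: T̂ = 24 − 6·6 = -12; r = -13 − (-12) = -1
t=7: T̂ = 24 − 6·7 = -18; r = -20 − (-18) = -2
t=8: T̂ = 24 − 6·8 = -24; r = -25 − (-24) = -1
Signs: − − + + − − −
Runs: −×2, +×2, −×3 → 3

3 runs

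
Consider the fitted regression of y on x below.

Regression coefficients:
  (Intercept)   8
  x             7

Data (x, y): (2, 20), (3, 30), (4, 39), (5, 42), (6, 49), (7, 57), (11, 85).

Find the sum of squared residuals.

x=2: ŷ = 8 + 7·2 = 22; r = 20 − 22 = -2
x=3: ŷ = 8 + 7·3 = 29; r = 30 − 29 = 1
x=4: ŷ = 8 + 7·4 = 36; r = 39 − 36 = 3
x=5: ŷ = 8 + 7·5 = 43; r = 42 − 43 = -1
x=6: ŷ = 8 + 7·6 = 50; r = 49 − 50 = -1
x=7: ŷ = 8 + 7·7 = 57; r = 57 − 57 = 0
x=11: ŷ = 8 + 7·11 = 85; r = 85 − 85 = 0
SSE = 4 + 1 + 9 + 1 + 1 + 0 + 0 = 16

SSE = 16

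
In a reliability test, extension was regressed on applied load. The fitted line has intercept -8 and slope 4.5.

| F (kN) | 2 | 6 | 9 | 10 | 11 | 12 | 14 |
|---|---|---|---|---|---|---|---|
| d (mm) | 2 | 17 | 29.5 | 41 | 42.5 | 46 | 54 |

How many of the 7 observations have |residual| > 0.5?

6

F=2: ŷ = -8 + 4.5·2 = 1; e = 2 − 1 = 1
F=6: ŷ = -8 + 4.5·6 = 19; e = 17 − 19 = -2
F=9: ŷ = -8 + 4.5·9 = 32.5; e = 29.5 − 32.5 = -3
F=10: ŷ = -8 + 4.5·10 = 37; e = 41 − 37 = 4
F=11: ŷ = -8 + 4.5·11 = 41.5; e = 42.5 − 41.5 = 1
F=12: ŷ = -8 + 4.5·12 = 46; e = 46 − 46 = 0
F=14: ŷ = -8 + 4.5·14 = 55; e = 54 − 55 = -1
|e| > 0.5: F=2 (|e|=1), F=6 (|e|=2), F=9 (|e|=3), F=10 (|e|=4), F=11 (|e|=1), F=14 (|e|=1) → 6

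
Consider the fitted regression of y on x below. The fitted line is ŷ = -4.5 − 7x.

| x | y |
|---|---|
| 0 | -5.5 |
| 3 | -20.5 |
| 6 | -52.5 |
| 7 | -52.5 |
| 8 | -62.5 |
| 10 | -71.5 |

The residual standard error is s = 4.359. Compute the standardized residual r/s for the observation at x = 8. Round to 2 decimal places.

-0.46

ŷ = -4.5 − 7·8 = -60.5
r = -62.5 − (-60.5) = -2
r/s = -2 / 4.359 = -0.46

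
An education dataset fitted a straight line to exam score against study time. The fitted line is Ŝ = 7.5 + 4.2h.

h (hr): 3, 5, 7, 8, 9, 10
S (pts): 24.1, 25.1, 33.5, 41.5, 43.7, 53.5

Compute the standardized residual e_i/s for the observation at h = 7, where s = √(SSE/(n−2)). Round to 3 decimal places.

h=3: Ŝ = 7.5 + 4.2·3 = 20.1; e = 24.1 − 20.1 = 4
h=5: Ŝ = 7.5 + 4.2·5 = 28.5; e = 25.1 − 28.5 = -3.4
h=7: Ŝ = 7.5 + 4.2·7 = 36.9; e = 33.5 − 36.9 = -3.4
h=8: Ŝ = 7.5 + 4.2·8 = 41.1; e = 41.5 − 41.1 = 0.4
h=9: Ŝ = 7.5 + 4.2·9 = 45.3; e = 43.7 − 45.3 = -1.6
h=10: Ŝ = 7.5 + 4.2·10 = 49.5; e = 53.5 − 49.5 = 4
SSE = 16 + 11.56 + 11.56 + 0.16 + 2.56 + 16 = 57.84
s = √(57.84/4) = 3.80263
e/s = -3.4 / 3.80263 = -0.894

-0.894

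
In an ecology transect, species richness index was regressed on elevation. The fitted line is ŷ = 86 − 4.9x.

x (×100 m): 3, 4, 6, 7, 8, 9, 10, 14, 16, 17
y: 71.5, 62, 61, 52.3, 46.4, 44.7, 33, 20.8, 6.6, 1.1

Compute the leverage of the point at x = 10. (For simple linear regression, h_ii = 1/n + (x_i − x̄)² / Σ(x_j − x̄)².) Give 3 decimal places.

h = 0.102

x̄ = (3 + 4 + 6 + 7 + 8 + 9 + 10 + 14 + 16 + 17)/10 = 9.4
Σ(x − x̄)² = 40.96 + 29.16 + 11.56 + 5.76 + 1.96 + 0.16 + 0.36 + 21.16 + 43.56 + 57.76 = 212.4
h = 1/10 + (0.6)²/212.4 = 0.1 + 0.00169492 = 0.102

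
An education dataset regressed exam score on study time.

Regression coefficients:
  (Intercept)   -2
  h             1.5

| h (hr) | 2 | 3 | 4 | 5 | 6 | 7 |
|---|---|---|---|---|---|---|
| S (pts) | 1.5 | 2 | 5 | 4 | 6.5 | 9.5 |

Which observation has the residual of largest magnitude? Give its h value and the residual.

h = 5, r = -1.5

h=2: Ŝ = -2 + 1.5·2 = 1; r = 1.5 − 1 = 0.5
h=3: Ŝ = -2 + 1.5·3 = 2.5; r = 2 − 2.5 = -0.5
h=4: Ŝ = -2 + 1.5·4 = 4; r = 5 − 4 = 1
h=5: Ŝ = -2 + 1.5·5 = 5.5; r = 4 − 5.5 = -1.5
h=6: Ŝ = -2 + 1.5·6 = 7; r = 6.5 − 7 = -0.5
h=7: Ŝ = -2 + 1.5·7 = 8.5; r = 9.5 − 8.5 = 1
Largest |r| is 1.5 at h = 5, residual -1.5.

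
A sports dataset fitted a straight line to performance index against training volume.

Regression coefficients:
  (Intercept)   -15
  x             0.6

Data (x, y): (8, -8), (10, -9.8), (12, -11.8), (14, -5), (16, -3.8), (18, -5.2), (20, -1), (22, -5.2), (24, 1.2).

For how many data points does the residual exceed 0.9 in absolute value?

8

x=8: ŷ = -15 + 0.6·8 = -10.2; r = -8 − (-10.2) = 2.2
x=10: ŷ = -15 + 0.6·10 = -9; r = -9.8 − (-9) = -0.8
x=12: ŷ = -15 + 0.6·12 = -7.8; r = -11.8 − (-7.8) = -4
x=14: ŷ = -15 + 0.6·14 = -6.6; r = -5 − (-6.6) = 1.6
x=16: ŷ = -15 + 0.6·16 = -5.4; r = -3.8 − (-5.4) = 1.6
x=18: ŷ = -15 + 0.6·18 = -4.2; r = -5.2 − (-4.2) = -1
x=20: ŷ = -15 + 0.6·20 = -3; r = -1 − (-3) = 2
x=22: ŷ = -15 + 0.6·22 = -1.8; r = -5.2 − (-1.8) = -3.4
x=24: ŷ = -15 + 0.6·24 = -0.6; r = 1.2 − (-0.6) = 1.8
|r| > 0.9: x=8 (|r|=2.2), x=12 (|r|=4), x=14 (|r|=1.6), x=16 (|r|=1.6), x=18 (|r|=1), x=20 (|r|=2), x=22 (|r|=3.4), x=24 (|r|=1.8) → 8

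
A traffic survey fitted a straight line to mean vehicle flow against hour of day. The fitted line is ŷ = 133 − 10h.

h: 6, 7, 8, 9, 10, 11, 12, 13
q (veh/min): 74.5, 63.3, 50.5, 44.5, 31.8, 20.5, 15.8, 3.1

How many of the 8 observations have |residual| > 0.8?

6

h=6: ŷ = 133 − 10·6 = 73; e = 74.5 − 73 = 1.5
h=7: ŷ = 133 − 10·7 = 63; e = 63.3 − 63 = 0.3
h=8: ŷ = 133 − 10·8 = 53; e = 50.5 − 53 = -2.5
h=9: ŷ = 133 − 10·9 = 43; e = 44.5 − 43 = 1.5
h=10: ŷ = 133 − 10·10 = 33; e = 31.8 − 33 = -1.2
h=11: ŷ = 133 − 10·11 = 23; e = 20.5 − 23 = -2.5
h=12: ŷ = 133 − 10·12 = 13; e = 15.8 − 13 = 2.8
h=13: ŷ = 133 − 10·13 = 3; e = 3.1 − 3 = 0.1
|e| > 0.8: h=6 (|e|=1.5), h=8 (|e|=2.5), h=9 (|e|=1.5), h=10 (|e|=1.2), h=11 (|e|=2.5), h=12 (|e|=2.8) → 6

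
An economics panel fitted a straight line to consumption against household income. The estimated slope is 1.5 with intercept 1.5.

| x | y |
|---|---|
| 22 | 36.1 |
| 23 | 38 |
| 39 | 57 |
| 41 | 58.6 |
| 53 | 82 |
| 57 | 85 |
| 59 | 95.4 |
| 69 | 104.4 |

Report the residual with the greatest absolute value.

x=22: ŷ = 1.5 + 1.5·22 = 34.5; e = 36.1 − 34.5 = 1.6
x=23: ŷ = 1.5 + 1.5·23 = 36; e = 38 − 36 = 2
x=39: ŷ = 1.5 + 1.5·39 = 60; e = 57 − 60 = -3
x=41: ŷ = 1.5 + 1.5·41 = 63; e = 58.6 − 63 = -4.4
x=53: ŷ = 1.5 + 1.5·53 = 81; e = 82 − 81 = 1
x=57: ŷ = 1.5 + 1.5·57 = 87; e = 85 − 87 = -2
x=59: ŷ = 1.5 + 1.5·59 = 90; e = 95.4 − 90 = 5.4
x=69: ŷ = 1.5 + 1.5·69 = 105; e = 104.4 − 105 = -0.6
Largest |e| is 5.4 at x = 59, residual 5.4.

e = 5.4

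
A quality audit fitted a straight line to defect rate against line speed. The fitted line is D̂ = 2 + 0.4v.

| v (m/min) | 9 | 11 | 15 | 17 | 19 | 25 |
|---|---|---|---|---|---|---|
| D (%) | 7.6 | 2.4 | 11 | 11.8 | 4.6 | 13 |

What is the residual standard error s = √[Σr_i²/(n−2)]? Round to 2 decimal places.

v=9: D̂ = 2 + 0.4·9 = 5.6; r = 7.6 − 5.6 = 2
v=11: D̂ = 2 + 0.4·11 = 6.4; r = 2.4 − 6.4 = -4
v=15: D̂ = 2 + 0.4·15 = 8; r = 11 − 8 = 3
v=17: D̂ = 2 + 0.4·17 = 8.8; r = 11.8 − 8.8 = 3
v=19: D̂ = 2 + 0.4·19 = 9.6; r = 4.6 − 9.6 = -5
v=25: D̂ = 2 + 0.4·25 = 12; r = 13 − 12 = 1
SSE = 4 + 16 + 9 + 9 + 25 + 1 = 64
s = √(64/4) = √16 ≈ 4.00

s = 4.00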